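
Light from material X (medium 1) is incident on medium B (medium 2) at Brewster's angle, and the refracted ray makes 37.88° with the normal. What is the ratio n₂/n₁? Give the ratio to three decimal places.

θ_B + θ_t = 90°, so θ_B = 90° − 37.88° = 52.12°.
tan θ_B = n₂/n₁, so n₂/n₁ = tan 52.12° = 1.285.

n₂/n₁ ≈ 1.285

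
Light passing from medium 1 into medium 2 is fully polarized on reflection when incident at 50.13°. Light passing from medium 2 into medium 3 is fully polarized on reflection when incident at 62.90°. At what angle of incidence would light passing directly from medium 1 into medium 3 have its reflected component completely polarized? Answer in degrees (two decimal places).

θ_B ≈ 66.86°

Each Brewster angle gives a ratio: n₂/n₁ = tan 50.13° = 1.1973, n₃/n₂ = tan 62.90° = 1.9542.
Multiplying, n₃/n₁ = 1.1973 × 1.9542 = 2.3397, and θ_B(1→3) = arctan 2.3397 = 66.86°.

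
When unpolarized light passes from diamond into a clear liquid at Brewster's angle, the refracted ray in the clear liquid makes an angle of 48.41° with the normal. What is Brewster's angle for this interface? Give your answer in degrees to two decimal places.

θ_B ≈ 41.59°

Brewster's condition makes the reflected and refracted beams perpendicular: θ_B + θ_t = 90°.
So θ_B = 90° − θ_t = 90° − 48.41° = 41.59°.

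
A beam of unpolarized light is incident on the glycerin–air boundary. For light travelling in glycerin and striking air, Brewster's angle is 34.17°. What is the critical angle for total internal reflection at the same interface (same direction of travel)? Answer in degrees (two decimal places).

θ_c ≈ 42.75°

n₂/n₁ = tan 34.17° = 0.6788; the critical angle satisfies sin θ_c = n₂/n₁.
θ_c = arcsin(0.6788) = 42.75°.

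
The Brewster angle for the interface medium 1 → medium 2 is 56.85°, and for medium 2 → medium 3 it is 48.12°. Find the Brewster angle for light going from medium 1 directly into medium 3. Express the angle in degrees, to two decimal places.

tan θ_B(1→2) = n₂/n₁ = tan 56.85° = 1.5311.
tan θ_B(2→3) = n₃/n₂ = tan 48.12° = 1.1153.
n₃/n₁ = 1.7076. Then tan θ_B(1→3) = n₃/n₁, so θ_B(1→3) = arctan(1.7076) = 59.65°.

θ_B ≈ 59.65°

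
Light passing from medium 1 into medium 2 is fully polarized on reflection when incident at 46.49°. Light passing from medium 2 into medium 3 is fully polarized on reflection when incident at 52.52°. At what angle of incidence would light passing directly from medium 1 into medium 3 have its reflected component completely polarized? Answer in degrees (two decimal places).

θ_B ≈ 53.95°

Each Brewster angle gives a ratio: n₂/n₁ = tan 46.49° = 1.0534, n₃/n₂ = tan 52.52° = 1.3042.
So n₃/n₁ = (n₂/n₁)(n₃/n₂) = 1.0534 × 1.3042 = 1.3738.
θ_B(1→3) = arctan(1.3738) = 53.95°.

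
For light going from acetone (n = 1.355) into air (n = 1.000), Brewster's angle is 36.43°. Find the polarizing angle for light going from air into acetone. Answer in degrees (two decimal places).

θ_B' ≈ 53.57°

tan θ_B' = n₁/n₂ = 1/tan θ_B, so θ_B' = 90° − θ_B.
θ_B' = 90° − 36.43° = 53.57°.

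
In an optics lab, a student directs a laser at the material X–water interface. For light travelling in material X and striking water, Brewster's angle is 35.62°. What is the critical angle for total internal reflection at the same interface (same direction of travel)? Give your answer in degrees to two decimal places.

tan θ_B = n₂/n₁ = tan 35.62° = 0.7165.
Total internal reflection: sin θ_c = n₂/n₁ = 0.7165.
θ_c = arcsin(0.7165) = 45.76°.

θ_c ≈ 45.76°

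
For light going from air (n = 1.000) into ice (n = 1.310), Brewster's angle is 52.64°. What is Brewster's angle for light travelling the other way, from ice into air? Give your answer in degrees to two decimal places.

tan θ_B' = n₁/n₂ = 1/tan θ_B, so θ_B' = 90° − θ_B.
θ_B' = 90° − 52.64° = 37.36°.

θ_B' ≈ 37.36°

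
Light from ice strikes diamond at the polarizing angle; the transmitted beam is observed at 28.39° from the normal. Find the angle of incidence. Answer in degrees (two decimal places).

θ_B ≈ 61.61°

Brewster's condition makes the reflected and refracted beams perpendicular: θ_B + θ_t = 90°.
θ_B = 90° − 28.39° = 61.61°.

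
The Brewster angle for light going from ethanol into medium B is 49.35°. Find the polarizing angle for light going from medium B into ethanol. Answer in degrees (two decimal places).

θ_B' ≈ 40.65°

tan θ_B' = n₁/n₂ = 1/tan θ_B, so θ_B' = 90° − θ_B.
θ_B' = 90° − 49.35° = 40.65°.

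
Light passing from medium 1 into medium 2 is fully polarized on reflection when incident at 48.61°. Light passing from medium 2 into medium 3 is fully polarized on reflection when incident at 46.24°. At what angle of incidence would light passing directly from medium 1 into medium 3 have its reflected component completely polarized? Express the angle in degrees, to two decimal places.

θ_B ≈ 49.84°

Each Brewster angle gives a ratio: n₂/n₁ = tan 48.61° = 1.1347, n₃/n₂ = tan 46.24° = 1.0442.
Multiplying, n₃/n₁ = 1.1347 × 1.0442 = 1.1849, and θ_B(1→3) = arctan 1.1849 = 49.84°.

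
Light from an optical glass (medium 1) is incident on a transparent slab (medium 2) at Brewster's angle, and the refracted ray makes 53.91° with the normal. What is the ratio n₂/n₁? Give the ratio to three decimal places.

n₂/n₁ ≈ 0.729

θ_B + θ_t = 90°, so θ_B = 90° − 53.91° = 36.09°.
Then n₂/n₁ = tan θ_B = tan 36.09° = 0.729.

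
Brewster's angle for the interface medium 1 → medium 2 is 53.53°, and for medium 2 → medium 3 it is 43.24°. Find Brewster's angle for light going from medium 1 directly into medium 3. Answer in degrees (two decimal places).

Each Brewster angle gives a ratio: n₂/n₁ = tan 53.53° = 1.3529, n₃/n₂ = tan 43.24° = 0.9404.
Multiplying, n₃/n₁ = 1.3529 × 0.9404 = 1.2722, and θ_B(1→3) = arctan 1.2722 = 51.83°.

θ_B ≈ 51.83°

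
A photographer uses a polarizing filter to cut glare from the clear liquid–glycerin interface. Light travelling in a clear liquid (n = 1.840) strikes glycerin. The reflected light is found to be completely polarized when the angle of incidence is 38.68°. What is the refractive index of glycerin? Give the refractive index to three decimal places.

n ≈ 1.473

Full polarization of the reflected beam means tan θ_B = n₂/n₁, where n₁ is the incident medium (a clear liquid).
n₂ = n₁ tan θ_B = 1.840 × tan 38.68° = 1.473.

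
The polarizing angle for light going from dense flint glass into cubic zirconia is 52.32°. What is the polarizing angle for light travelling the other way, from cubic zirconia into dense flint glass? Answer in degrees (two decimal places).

Reversing the direction swaps n₁ and n₂, so tan θ_B' = 1/tan θ_B and θ_B' = 90° − θ_B.
Hence θ_B' = 90° − 52.32° = 37.68°.

θ_B' ≈ 37.68°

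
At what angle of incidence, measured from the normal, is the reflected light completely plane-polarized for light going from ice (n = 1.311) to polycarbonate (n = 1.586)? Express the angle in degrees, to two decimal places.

The reflected p-component vanishes when tan θ_B = n₂/n₁.
Here n₂/n₁ = 1.586/1.311 = 1.2098, and Brewster's law gives tan θ_B = n₂/n₁.
θ_B = arctan(1.2098) = 50.42°.

θ_B ≈ 50.42°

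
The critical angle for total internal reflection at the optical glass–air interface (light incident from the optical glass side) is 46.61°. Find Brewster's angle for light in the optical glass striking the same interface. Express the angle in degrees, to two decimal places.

θ_B ≈ 36.01°

sin θ_c = n₂/n₁, so n₂/n₁ = sin 46.61° = 0.7267.
Brewster: tan θ_B = n₂/n₁ = 0.7267.
θ_B = arctan(0.7267) = 36.01°.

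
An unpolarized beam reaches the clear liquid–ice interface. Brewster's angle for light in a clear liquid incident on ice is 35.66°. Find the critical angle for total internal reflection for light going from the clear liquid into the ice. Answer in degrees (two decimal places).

θ_c ≈ 45.85°

From Brewster, n₂/n₁ = tan θ_B = tan 35.66° = 0.7175.
Then sin θ_c = n₂/n₁ = 0.7175, so θ_c = arcsin 0.7175 = 45.85°.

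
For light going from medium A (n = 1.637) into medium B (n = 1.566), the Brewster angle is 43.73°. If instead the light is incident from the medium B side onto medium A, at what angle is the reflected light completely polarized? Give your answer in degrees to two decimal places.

Reversing the direction swaps n₁ and n₂, so tan θ_B' = 1/tan θ_B and θ_B' = 90° − θ_B.
Hence θ_B' = 90° − 43.73° = 46.27°.

θ_B' ≈ 46.27°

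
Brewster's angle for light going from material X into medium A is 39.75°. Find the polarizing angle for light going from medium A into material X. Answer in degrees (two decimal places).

The two Brewster angles are complementary: θ_B' = 90° − θ_B = 90° − 39.75° = 50.25°.

θ_B' ≈ 50.25°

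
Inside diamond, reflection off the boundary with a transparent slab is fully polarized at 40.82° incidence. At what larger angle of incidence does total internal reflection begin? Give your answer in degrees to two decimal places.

From Brewster, n₂/n₁ = tan θ_B = tan 40.82° = 0.8638.
Then sin θ_c = n₂/n₁ = 0.8638, so θ_c = arcsin 0.8638 = 59.74°.

θ_c ≈ 59.74°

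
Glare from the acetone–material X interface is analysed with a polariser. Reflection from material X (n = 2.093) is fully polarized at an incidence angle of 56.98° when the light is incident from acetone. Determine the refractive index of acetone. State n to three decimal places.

n ≈ 1.360

Full polarization of the reflected beam means tan θ_B = n₂/n₁, where n₁ is the incident medium (acetone).
n₁ = n₂ / tan θ_B = 2.093 / tan 56.98° = 1.360.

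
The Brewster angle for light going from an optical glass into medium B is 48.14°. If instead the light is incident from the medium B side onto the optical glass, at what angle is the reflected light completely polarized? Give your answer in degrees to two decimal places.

The two Brewster angles are complementary: θ_B' = 90° − θ_B = 90° − 48.14° = 41.86°.

θ_B' ≈ 41.86°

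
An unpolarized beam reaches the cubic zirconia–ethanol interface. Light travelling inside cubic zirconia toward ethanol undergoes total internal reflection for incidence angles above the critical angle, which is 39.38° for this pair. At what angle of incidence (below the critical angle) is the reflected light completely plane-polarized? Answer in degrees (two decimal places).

At the critical angle sin θ_c = n₂/n₁, giving n₂/n₁ = sin 39.38° = 0.6345.
Then tan θ_B = n₂/n₁ = 0.6345, so θ_B = arctan 0.6345 = 32.39°.

θ_B ≈ 32.39°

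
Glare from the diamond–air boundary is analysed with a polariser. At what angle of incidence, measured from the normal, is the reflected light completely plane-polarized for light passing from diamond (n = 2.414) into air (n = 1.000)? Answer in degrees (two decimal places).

The reflected p-component vanishes when tan θ_B = n₂/n₁.
tan θ_B = n₂/n₁ = 1.000/2.414 = 0.4143. Taking the arctangent, θ_B = 22.50°.

θ_B ≈ 22.50°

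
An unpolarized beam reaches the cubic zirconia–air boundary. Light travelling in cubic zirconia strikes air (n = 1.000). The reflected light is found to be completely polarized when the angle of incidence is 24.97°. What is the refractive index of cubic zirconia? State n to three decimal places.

n ≈ 2.147

Full polarization of the reflected beam means tan θ_B = n₂/n₁, where n₁ is the incident medium (cubic zirconia).
n₁ = n₂ / tan θ_B = 1.000 / tan 24.97° = 2.147.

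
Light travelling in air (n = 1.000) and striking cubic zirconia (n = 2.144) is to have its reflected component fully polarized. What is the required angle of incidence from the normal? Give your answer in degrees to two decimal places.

The reflected p-component vanishes when tan θ_B = n₂/n₁.
Here n₂/n₁ = 2.144/1.000 = 2.1440, and Brewster's law gives tan θ_B = n₂/n₁.
θ_B = arctan(2.1440) = 64.99°.

θ_B ≈ 64.99°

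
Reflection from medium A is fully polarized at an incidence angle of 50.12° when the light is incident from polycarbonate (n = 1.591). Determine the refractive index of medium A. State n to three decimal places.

At the Brewster angle, tan θ_B = n₂/n₁ with n₁ on the incident side (polycarbonate) and n₂ on the transmitted side (medium A).
n₂ = n₁ tan θ_B = 1.591 × tan 50.12° = 1.904.

n ≈ 1.904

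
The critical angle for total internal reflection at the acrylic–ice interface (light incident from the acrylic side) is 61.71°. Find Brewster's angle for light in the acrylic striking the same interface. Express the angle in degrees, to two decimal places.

sin θ_c = n₂/n₁, so n₂/n₁ = sin 61.71° = 0.8806.
Brewster: tan θ_B = n₂/n₁ = 0.8806.
θ_B = arctan(0.8806) = 41.37°.

θ_B ≈ 41.37°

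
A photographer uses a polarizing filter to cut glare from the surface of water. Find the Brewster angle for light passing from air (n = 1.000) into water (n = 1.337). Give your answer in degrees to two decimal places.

Brewster's condition: tan θ_B = n₂/n₁ = 1.337/1.000 = 1.3370.
So θ_B = arctan 1.3370 = 53.21°.

θ_B ≈ 53.21°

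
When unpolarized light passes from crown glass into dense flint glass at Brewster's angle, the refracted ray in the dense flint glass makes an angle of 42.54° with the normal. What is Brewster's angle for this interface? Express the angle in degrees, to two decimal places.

θ_B ≈ 47.46°

At Brewster's angle the reflected and refracted rays are perpendicular, so θ_B + θ_t = 90°.
So θ_B = 90° − θ_t = 90° − 42.54° = 47.46°.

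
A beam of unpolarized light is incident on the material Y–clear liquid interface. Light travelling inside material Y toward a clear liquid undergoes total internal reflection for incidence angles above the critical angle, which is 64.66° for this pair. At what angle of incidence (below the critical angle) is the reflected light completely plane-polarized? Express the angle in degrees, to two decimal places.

θ_B ≈ 42.11°

At the critical angle sin θ_c = n₂/n₁, giving n₂/n₁ = sin 64.66° = 0.9038.
Then tan θ_B = n₂/n₁ = 0.9038, so θ_B = arctan 0.9038 = 42.11°.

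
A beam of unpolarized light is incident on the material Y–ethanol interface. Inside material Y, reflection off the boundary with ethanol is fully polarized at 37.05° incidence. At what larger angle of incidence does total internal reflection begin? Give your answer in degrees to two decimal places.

θ_c ≈ 49.02°

From Brewster, n₂/n₁ = tan θ_B = tan 37.05° = 0.7549.
Then sin θ_c = n₂/n₁ = 0.7549, so θ_c = arcsin 0.7549 = 49.02°.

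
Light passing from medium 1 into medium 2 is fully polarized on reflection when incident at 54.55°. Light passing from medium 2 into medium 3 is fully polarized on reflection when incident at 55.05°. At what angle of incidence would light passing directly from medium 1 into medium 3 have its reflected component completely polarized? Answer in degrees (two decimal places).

n₂/n₁ = tan 54.55° = 1.4045 and n₃/n₂ = tan 55.05° = 1.4308.
n₃/n₁ = 2.0096. Then tan θ_B(1→3) = n₃/n₁, so θ_B(1→3) = arctan(2.0096) = 63.54°.

θ_B ≈ 63.54°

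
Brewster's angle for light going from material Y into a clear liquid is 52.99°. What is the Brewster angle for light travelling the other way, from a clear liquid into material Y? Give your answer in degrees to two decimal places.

Reversing the direction swaps n₁ and n₂, so tan θ_B' = 1/tan θ_B and θ_B' = 90° − θ_B.
Hence θ_B' = 90° − 52.99° = 37.01°.

θ_B' ≈ 37.01°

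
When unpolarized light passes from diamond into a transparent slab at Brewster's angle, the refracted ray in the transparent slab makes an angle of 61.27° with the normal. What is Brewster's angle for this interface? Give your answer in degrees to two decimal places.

Since the reflected and refracted rays are at right angles at the polarizing angle, θ_B + θ_t = 90°.
So θ_B = 90° − θ_t = 90° − 61.27° = 28.73°.

θ_B ≈ 28.73°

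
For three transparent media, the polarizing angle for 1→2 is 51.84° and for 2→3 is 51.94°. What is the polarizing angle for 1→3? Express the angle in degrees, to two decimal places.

Each Brewster angle gives a ratio: n₂/n₁ = tan 51.84° = 1.2726, n₃/n₂ = tan 51.94° = 1.2772.
Multiplying, n₃/n₁ = 1.2726 × 1.2772 = 1.6253, and θ_B(1→3) = arctan 1.6253 = 58.40°.

θ_B ≈ 58.40°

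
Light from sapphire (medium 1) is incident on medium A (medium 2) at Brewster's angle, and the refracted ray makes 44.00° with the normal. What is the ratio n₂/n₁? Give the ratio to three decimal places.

θ_B + θ_t = 90°, so θ_B = 90° − 44.00° = 46.00°.
Then n₂/n₁ = tan θ_B = tan 46.00° = 1.036.

n₂/n₁ ≈ 1.036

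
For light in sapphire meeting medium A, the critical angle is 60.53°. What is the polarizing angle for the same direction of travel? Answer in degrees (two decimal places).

θ_B ≈ 41.04°

n₂/n₁ = sin θ_c = sin 60.53° = 0.8706.
tan θ_B equals the same ratio, so θ_B = arctan(0.8706) = 41.04°.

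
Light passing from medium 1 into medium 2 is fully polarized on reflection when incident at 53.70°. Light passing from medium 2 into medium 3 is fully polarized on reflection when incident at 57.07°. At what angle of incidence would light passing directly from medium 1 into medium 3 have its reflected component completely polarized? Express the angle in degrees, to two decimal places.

n₂/n₁ = tan 53.70° = 1.3613 and n₃/n₂ = tan 57.07° = 1.5440.
So n₃/n₁ = (n₂/n₁)(n₃/n₂) = 1.3613 × 1.5440 = 2.1019.
θ_B(1→3) = arctan(2.1019) = 64.56°.

θ_B ≈ 64.56°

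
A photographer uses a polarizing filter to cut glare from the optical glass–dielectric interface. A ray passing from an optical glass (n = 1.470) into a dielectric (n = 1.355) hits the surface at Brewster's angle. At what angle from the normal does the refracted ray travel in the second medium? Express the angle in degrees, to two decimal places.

θ_B = arctan(n₂/n₁) = arctan(1.355/1.470) = 42.67°.
At Brewster's angle the reflected and refracted rays are perpendicular, so θ_t = 90° − θ_B = 90° − 42.67° = 47.33°.

θ_t ≈ 47.33°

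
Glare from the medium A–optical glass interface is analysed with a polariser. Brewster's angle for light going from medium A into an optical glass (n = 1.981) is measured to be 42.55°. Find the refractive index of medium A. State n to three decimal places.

n ≈ 2.158

At Brewster's angle, tan θ_B = n₂/n₁ with n₁ on the incident side (medium A) and n₂ on the transmitted side (an optical glass).
n₁ = n₂ / tan θ_B = 1.981 / tan 42.55° = 2.158.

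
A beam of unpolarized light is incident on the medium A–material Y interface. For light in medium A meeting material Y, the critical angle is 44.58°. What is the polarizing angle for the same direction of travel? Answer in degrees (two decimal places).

n₂/n₁ = sin θ_c = sin 44.58° = 0.7019.
tan θ_B equals the same ratio, so θ_B = arctan(0.7019) = 35.07°.

θ_B ≈ 35.07°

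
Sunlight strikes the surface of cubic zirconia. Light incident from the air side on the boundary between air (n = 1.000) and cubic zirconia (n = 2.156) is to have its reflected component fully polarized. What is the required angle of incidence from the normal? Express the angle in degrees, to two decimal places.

θ_B ≈ 65.12°

tan θ_B = n₂/n₁ = 2.156/1.000 = 2.1560.
So θ_B = arctan 2.1560 = 65.12°.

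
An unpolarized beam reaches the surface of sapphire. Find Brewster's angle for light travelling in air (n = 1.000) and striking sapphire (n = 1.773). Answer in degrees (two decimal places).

At Brewster's angle the reflected and refracted rays are perpendicular, which with Snell's law gives tan θ_B = n₂/n₁.
Brewster's condition: tan θ_B = n₂/n₁ = 1.773/1.000 = 1.7730. Taking the arctangent, θ_B = 60.58°.

θ_B ≈ 60.58°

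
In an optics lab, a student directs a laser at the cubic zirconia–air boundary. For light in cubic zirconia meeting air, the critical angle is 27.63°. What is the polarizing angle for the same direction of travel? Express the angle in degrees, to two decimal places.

n₂/n₁ = sin θ_c = sin 27.63° = 0.4638.
tan θ_B equals the same ratio, so θ_B = arctan(0.4638) = 24.88°.

θ_B ≈ 24.88°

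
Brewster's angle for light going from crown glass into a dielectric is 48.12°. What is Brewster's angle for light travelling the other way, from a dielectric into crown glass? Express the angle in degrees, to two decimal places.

The two Brewster angles are complementary: θ_B' = 90° − θ_B = 90° − 48.12° = 41.88°.

θ_B' ≈ 41.88°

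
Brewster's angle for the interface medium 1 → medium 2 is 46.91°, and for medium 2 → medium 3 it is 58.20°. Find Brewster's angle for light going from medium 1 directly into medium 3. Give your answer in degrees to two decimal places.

Each Brewster angle gives a ratio: n₂/n₁ = tan 46.91° = 1.0690, n₃/n₂ = tan 58.20° = 1.6128.
Multiplying, n₃/n₁ = 1.0690 × 1.6128 = 1.7241, and θ_B(1→3) = arctan 1.7241 = 59.89°.

θ_B ≈ 59.89°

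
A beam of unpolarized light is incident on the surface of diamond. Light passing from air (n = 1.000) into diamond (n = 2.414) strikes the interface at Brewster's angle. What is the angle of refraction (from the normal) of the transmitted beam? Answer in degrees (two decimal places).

θ_B = arctan(n₂/n₁) = arctan(2.414/1.000) = 67.50°.
The refracted ray is perpendicular to the reflected ray, so θ_t = 90° − θ_B = 22.50°.

θ_t ≈ 22.50°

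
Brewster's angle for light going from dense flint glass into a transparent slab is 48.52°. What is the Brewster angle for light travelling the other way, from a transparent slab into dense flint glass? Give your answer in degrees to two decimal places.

The two Brewster angles are complementary: θ_B' = 90° − θ_B = 90° − 48.52° = 41.48°.

θ_B' ≈ 41.48°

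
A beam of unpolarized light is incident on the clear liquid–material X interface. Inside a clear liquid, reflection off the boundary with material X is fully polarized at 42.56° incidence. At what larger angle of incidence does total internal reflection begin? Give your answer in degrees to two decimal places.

n₂/n₁ = tan 42.56° = 0.9183; the critical angle satisfies sin θ_c = n₂/n₁.
θ_c = arcsin(0.9183) = 66.67°.

θ_c ≈ 66.67°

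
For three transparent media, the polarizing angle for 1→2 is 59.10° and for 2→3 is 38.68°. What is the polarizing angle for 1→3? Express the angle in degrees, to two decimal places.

θ_B ≈ 53.22°

Each Brewster angle gives a ratio: n₂/n₁ = tan 59.10° = 1.6709, n₃/n₂ = tan 38.68° = 0.8006.
n₃/n₁ = 1.3377. Then tan θ_B(1→3) = n₃/n₁, so θ_B(1→3) = arctan(1.3377) = 53.22°.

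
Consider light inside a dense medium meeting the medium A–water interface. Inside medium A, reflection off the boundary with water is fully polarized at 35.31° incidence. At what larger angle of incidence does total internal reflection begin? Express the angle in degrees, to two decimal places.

θ_c ≈ 45.10°

tan θ_B = n₂/n₁ = tan 35.31° = 0.7083.
Total internal reflection: sin θ_c = n₂/n₁ = 0.7083.
θ_c = arcsin(0.7083) = 45.10°.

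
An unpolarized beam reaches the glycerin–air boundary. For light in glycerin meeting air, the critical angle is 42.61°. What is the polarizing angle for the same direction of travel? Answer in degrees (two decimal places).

θ_B ≈ 34.10°

sin θ_c = n₂/n₁, so n₂/n₁ = sin 42.61° = 0.6770.
Brewster: tan θ_B = n₂/n₁ = 0.6770.
θ_B = arctan(0.6770) = 34.10°.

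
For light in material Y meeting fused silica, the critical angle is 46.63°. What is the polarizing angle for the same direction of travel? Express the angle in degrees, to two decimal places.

θ_B ≈ 36.01°

sin θ_c = n₂/n₁, so n₂/n₁ = sin 46.63° = 0.7269.
Brewster: tan θ_B = n₂/n₁ = 0.7269.
θ_B = arctan(0.7269) = 36.01°.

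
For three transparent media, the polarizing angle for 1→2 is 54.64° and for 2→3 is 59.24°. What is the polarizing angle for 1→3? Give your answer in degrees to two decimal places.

n₂/n₁ = tan 54.64° = 1.4092 and n₃/n₂ = tan 59.24° = 1.6802.
So n₃/n₁ = (n₂/n₁)(n₃/n₂) = 1.4092 × 1.6802 = 2.3677.
θ_B(1→3) = arctan(2.3677) = 67.10°.

θ_B ≈ 67.10°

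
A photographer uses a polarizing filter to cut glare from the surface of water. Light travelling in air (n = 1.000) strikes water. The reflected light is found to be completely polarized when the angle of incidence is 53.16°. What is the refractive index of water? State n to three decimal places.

Full polarization of the reflected beam means tan θ_B = n₂/n₁, where n₁ is the incident medium (air).
n₂ = n₁ tan θ_B = 1.000 × tan 53.16° = 1.335.

n ≈ 1.335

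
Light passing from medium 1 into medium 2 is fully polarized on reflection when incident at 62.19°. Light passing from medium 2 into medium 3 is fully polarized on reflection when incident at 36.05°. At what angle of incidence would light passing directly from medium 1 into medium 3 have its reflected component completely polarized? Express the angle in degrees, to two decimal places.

θ_B ≈ 54.07°

n₂/n₁ = tan 62.19° = 1.8959 and n₃/n₂ = tan 36.05° = 0.7279.
n₃/n₁ = 1.3800. Then tan θ_B(1→3) = n₃/n₁, so θ_B(1→3) = arctan(1.3800) = 54.07°.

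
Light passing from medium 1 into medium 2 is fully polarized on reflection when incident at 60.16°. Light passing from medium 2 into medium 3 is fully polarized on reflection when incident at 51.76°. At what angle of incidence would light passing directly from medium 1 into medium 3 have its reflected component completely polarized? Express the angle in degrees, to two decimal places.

Each Brewster angle gives a ratio: n₂/n₁ = tan 60.16° = 1.7433, n₃/n₂ = tan 51.76° = 1.2689.
So n₃/n₁ = (n₂/n₁)(n₃/n₂) = 1.7433 × 1.2689 = 2.2121.
θ_B(1→3) = arctan(2.2121) = 65.67°.

θ_B ≈ 65.67°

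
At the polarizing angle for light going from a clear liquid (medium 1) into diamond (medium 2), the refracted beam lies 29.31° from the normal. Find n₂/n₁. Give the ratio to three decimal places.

n₂/n₁ ≈ 1.781

At Brewster incidence θ_B = 90° − θ_t = 90° − 29.31° = 60.69°.
Then n₂/n₁ = tan θ_B = tan 60.69° = 1.781.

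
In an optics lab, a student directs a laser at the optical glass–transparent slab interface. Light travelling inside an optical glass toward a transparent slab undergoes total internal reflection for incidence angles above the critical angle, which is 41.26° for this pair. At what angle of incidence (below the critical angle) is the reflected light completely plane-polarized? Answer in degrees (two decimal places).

sin θ_c = n₂/n₁, so n₂/n₁ = sin 41.26° = 0.6595.
Brewster: tan θ_B = n₂/n₁ = 0.6595.
θ_B = arctan(0.6595) = 33.40°.

θ_B ≈ 33.40°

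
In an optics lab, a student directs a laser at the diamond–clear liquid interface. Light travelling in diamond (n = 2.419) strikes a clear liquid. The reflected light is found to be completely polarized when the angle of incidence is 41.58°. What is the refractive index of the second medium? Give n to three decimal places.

At Brewster's angle, tan θ_B = n₂/n₁ with n₁ on the incident side (diamond) and n₂ on the transmitted side (a clear liquid).
n₂ = n₁ tan θ_B = 2.419 × tan 41.58° = 2.146.

n ≈ 2.146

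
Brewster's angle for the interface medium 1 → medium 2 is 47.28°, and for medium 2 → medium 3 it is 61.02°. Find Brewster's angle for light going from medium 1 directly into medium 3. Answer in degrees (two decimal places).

n₂/n₁ = tan 47.28° = 1.0829 and n₃/n₂ = tan 61.02° = 1.8055.
Multiplying, n₃/n₁ = 1.0829 × 1.8055 = 1.9553, and θ_B(1→3) = arctan 1.9553 = 62.91°.

θ_B ≈ 62.91°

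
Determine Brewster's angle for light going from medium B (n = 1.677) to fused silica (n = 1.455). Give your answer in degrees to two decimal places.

The reflected p-component vanishes when tan θ_B = n₂/n₁.
Here n₂/n₁ = 1.455/1.677 = 0.8676, and Brewster's law gives tan θ_B = n₂/n₁.
θ_B = arctan(0.8676) = 40.95°.

θ_B ≈ 40.95°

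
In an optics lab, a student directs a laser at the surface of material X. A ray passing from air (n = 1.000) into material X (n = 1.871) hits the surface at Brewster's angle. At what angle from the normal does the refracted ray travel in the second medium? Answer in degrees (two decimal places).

tan θ_B = n₂/n₁ = 1.871/1.000 = 1.8710, so θ_B = 61.88°.
At Brewster's angle the reflected and refracted rays are perpendicular, so θ_t = 90° − θ_B = 90° − 61.88° = 28.12°.

θ_t ≈ 28.12°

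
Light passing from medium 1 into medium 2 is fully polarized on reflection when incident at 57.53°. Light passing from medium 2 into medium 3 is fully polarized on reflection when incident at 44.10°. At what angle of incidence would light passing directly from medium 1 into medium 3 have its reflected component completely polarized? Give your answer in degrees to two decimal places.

θ_B ≈ 56.71°

Each Brewster angle gives a ratio: n₂/n₁ = tan 57.53° = 1.5715, n₃/n₂ = tan 44.10° = 0.9691.
n₃/n₁ = 1.5229. Then tan θ_B(1→3) = n₃/n₁, so θ_B(1→3) = arctan(1.5229) = 56.71°.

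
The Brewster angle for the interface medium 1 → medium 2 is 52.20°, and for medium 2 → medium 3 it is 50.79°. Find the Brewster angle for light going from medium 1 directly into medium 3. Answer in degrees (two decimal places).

θ_B ≈ 57.67°

Each Brewster angle gives a ratio: n₂/n₁ = tan 52.20° = 1.2892, n₃/n₂ = tan 50.79° = 1.2257.
n₃/n₁ = 1.5801. Then tan θ_B(1→3) = n₃/n₁, so θ_B(1→3) = arctan(1.5801) = 57.67°.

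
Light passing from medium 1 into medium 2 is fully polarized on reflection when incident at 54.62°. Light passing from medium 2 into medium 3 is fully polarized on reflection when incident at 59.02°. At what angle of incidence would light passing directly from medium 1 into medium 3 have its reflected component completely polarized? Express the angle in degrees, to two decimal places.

n₂/n₁ = tan 54.62° = 1.4082 and n₃/n₂ = tan 59.02° = 1.6656.
n₃/n₁ = 2.3455. Then tan θ_B(1→3) = n₃/n₁, so θ_B(1→3) = arctan(2.3455) = 66.91°.

θ_B ≈ 66.91°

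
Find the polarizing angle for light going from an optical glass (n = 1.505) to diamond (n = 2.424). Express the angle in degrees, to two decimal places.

Brewster's condition: tan θ_B = n₂/n₁ = 2.424/1.505 = 1.6106.
θ_B = arctan(1.6106) = 58.16°.

θ_B ≈ 58.16°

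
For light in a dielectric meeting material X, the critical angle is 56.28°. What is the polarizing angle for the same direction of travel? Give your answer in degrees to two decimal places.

At the critical angle sin θ_c = n₂/n₁, giving n₂/n₁ = sin 56.28° = 0.8318.
Then tan θ_B = n₂/n₁ = 0.8318, so θ_B = arctan 0.8318 = 39.75°.

θ_B ≈ 39.75°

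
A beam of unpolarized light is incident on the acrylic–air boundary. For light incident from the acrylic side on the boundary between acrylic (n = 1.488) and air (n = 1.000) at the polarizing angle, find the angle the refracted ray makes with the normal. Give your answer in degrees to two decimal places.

θ_t ≈ 56.10°

tan θ_B = n₂/n₁ = 1.000/1.488 = 0.6720, so θ_B = 33.90°.
At Brewster's angle the reflected and refracted rays are perpendicular, so θ_t = 90° − θ_B = 90° − 33.90° = 56.10°.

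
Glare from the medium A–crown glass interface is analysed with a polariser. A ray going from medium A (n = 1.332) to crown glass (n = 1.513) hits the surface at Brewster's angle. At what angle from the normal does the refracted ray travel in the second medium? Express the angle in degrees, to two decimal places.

θ_t ≈ 41.36°

θ_B = arctan(n₂/n₁) = arctan(1.513/1.332) = 48.64°.
The refracted ray is perpendicular to the reflected ray, so θ_t = 90° − θ_B = 41.36°.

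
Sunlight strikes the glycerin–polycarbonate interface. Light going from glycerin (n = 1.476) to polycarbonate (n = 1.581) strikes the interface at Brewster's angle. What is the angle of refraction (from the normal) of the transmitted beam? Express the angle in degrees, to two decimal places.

First find Brewster's angle: tan θ_B = 1.581/1.476 = 1.0711, giving θ_B = 46.97°.
At Brewster's angle the reflected and refracted rays are perpendicular, so θ_t = 90° − θ_B = 90° − 46.97° = 43.03°.

θ_t ≈ 43.03°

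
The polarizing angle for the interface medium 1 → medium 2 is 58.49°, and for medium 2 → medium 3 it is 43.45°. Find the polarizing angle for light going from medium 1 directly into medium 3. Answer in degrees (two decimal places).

n₂/n₁ = tan 58.49° = 1.6312 and n₃/n₂ = tan 43.45° = 0.9473.
Multiplying, n₃/n₁ = 1.6312 × 0.9473 = 1.5453, and θ_B(1→3) = arctan 1.5453 = 57.09°.

θ_B ≈ 57.09°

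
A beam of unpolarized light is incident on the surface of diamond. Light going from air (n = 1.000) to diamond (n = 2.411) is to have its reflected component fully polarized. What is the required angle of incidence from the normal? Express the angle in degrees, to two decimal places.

The reflected p-component vanishes when tan θ_B = n₂/n₁.
Brewster's condition: tan θ_B = n₂/n₁ = 2.411/1.000 = 2.4110.
θ_B = arctan(2.4110) = 67.47°.

θ_B ≈ 67.47°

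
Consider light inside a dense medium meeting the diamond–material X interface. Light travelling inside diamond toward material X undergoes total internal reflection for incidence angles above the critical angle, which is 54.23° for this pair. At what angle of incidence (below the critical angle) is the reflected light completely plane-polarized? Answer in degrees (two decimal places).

θ_B ≈ 39.05°

At the critical angle sin θ_c = n₂/n₁, giving n₂/n₁ = sin 54.23° = 0.8114.
Then tan θ_B = n₂/n₁ = 0.8114, so θ_B = arctan 0.8114 = 39.05°.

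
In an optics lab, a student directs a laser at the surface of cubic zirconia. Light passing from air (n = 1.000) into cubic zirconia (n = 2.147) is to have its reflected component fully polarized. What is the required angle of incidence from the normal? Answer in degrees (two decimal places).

The reflected p-component vanishes when tan θ_B = n₂/n₁.
tan θ_B = n₂/n₁ = 2.147/1.000 = 2.1470.
θ_B = arctan(2.1470) = 65.03°.

θ_B ≈ 65.03°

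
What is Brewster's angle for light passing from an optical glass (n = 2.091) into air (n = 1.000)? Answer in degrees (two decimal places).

Brewster's condition: tan θ_B = n₂/n₁ = 1.000/2.091 = 0.4782.
So θ_B = arctan 0.4782 = 25.56°.

θ_B ≈ 25.56°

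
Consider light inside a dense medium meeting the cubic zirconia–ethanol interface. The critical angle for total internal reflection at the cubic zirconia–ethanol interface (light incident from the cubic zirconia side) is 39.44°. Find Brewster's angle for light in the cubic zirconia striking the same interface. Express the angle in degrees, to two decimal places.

n₂/n₁ = sin θ_c = sin 39.44° = 0.6353.
tan θ_B equals the same ratio, so θ_B = arctan(0.6353) = 32.43°.

θ_B ≈ 32.43°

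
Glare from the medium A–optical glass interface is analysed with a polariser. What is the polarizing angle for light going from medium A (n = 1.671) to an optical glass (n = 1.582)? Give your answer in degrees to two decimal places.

θ_B ≈ 43.43°

Here n₂/n₁ = 1.582/1.671 = 0.9467, and Brewster's law gives tan θ_B = n₂/n₁.
So θ_B = arctan 0.9467 = 43.43°.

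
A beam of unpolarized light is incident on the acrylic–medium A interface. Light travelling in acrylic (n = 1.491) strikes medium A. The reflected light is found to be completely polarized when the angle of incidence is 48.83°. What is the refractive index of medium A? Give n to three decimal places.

Brewster's law: tan θ_B = n₂/n₁ (light incident in acrylic, refracted into medium A).
n₂ = n₁ tan θ_B = 1.491 × tan 48.83° = 1.705.

n ≈ 1.705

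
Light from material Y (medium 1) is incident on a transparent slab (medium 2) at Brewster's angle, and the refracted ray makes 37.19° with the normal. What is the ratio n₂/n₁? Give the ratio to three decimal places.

n₂/n₁ ≈ 1.318

θ_B + θ_t = 90°, so θ_B = 90° − 37.19° = 52.81°.
tan θ_B = n₂/n₁, so n₂/n₁ = tan 52.81° = 1.318.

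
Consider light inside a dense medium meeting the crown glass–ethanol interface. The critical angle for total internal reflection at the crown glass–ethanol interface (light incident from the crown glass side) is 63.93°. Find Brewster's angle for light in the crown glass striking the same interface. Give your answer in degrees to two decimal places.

θ_B ≈ 41.93°

At the critical angle sin θ_c = n₂/n₁, giving n₂/n₁ = sin 63.93° = 0.8983.
Then tan θ_B = n₂/n₁ = 0.8983, so θ_B = arctan 0.8983 = 41.93°.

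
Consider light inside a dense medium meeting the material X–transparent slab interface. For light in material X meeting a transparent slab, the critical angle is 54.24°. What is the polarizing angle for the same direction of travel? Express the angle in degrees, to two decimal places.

θ_B ≈ 39.06°

At the critical angle sin θ_c = n₂/n₁, giving n₂/n₁ = sin 54.24° = 0.8115.
Then tan θ_B = n₂/n₁ = 0.8115, so θ_B = arctan 0.8115 = 39.06°.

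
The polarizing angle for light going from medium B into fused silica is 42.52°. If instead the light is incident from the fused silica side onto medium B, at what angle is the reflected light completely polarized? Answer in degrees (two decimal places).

θ_B' ≈ 47.48°

The two Brewster angles are complementary: θ_B' = 90° − θ_B = 90° − 42.52° = 47.48°.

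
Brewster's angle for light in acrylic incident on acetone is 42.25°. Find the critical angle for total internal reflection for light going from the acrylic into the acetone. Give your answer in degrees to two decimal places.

θ_c ≈ 65.28°

n₂/n₁ = tan 42.25° = 0.9083; the critical angle satisfies sin θ_c = n₂/n₁.
θ_c = arcsin(0.9083) = 65.28°.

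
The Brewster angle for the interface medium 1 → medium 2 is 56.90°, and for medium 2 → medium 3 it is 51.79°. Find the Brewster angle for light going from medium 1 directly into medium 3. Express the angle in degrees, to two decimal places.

θ_B ≈ 62.83°

Each Brewster angle gives a ratio: n₂/n₁ = tan 56.90° = 1.5340, n₃/n₂ = tan 51.79° = 1.2703.
So n₃/n₁ = (n₂/n₁)(n₃/n₂) = 1.5340 × 1.2703 = 1.9487.
θ_B(1→3) = arctan(1.9487) = 62.83°.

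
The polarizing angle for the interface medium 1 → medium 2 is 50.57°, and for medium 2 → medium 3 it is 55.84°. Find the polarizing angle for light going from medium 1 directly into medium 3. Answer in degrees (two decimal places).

θ_B ≈ 60.84°

n₂/n₁ = tan 50.57° = 1.2161 and n₃/n₂ = tan 55.84° = 1.4737.
n₃/n₁ = 1.7922. Then tan θ_B(1→3) = n₃/n₁, so θ_B(1→3) = arctan(1.7922) = 60.84°.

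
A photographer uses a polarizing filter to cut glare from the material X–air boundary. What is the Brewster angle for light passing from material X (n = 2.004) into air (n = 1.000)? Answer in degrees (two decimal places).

θ_B ≈ 26.52°

Here n₂/n₁ = 1.000/2.004 = 0.4990, and Brewster's law gives tan θ_B = n₂/n₁.
So θ_B = arctan 0.4990 = 26.52°.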